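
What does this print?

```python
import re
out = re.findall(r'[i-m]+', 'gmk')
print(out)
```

Pattern: one or more of a character in [i-m].
Walking the string: at [1:3] → 'mk'.
No capturing groups, so `findall` returns the 1 full match string.

['mk']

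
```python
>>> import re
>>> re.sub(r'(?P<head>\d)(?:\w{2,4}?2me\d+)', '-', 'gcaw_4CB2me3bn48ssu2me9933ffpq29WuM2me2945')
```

'gcaw_-bn-ffpq-'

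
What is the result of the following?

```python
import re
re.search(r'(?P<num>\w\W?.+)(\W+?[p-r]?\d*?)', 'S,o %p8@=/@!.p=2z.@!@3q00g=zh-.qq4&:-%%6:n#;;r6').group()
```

'S,o %p8@=/@!.p=2z.@!@3q00g=zh-.qq4&:-%%6:n#;;r'

The `?` after the quantifier makes it lazy — it takes as little as possible before letting the rest of the pattern try.
The match spans [0:46] → 'S,o %p8@=/@!.p=2z.@!@3q00g=zh-.qq4&:-%%6:n#;;r'.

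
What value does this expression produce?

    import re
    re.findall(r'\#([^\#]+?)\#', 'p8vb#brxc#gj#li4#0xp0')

['brxc', 'li4']

Matches: at [4:10] match '#brxc#', group 1 = 'brxc'; at [12:17] match '#li4#', group 1 = 'li4'.
`findall` collects group 1 from each match (2 total).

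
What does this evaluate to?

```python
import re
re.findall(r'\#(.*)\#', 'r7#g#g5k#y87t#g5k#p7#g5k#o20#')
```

['g#g5k#y87t#g5k#p7#g5k#o20']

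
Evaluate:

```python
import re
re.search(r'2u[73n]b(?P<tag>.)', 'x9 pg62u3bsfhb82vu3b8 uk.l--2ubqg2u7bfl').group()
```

The match spans [6:11] → '2u3bs'.

'2u3bs'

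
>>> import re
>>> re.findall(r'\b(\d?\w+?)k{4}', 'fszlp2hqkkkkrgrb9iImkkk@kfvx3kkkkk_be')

['fszlp2hq', 'kfvx3']

Pattern: a word boundary (`\b`, zero-width); then optionally a digit, then one or more of a word character (lazy) (captured); then exactly 4 of a literal 'k'.
A `+?`/`*?`/`{m,n}?` starts at its minimum and grows only as far as needed for what follows to match.
Walking the string: at [0:12] match 'fszlp2hqkkkk', group 1 = 'fszlp2hq'; at [24:33] match 'kfvx3kkkk', group 1 = 'kfvx3'.
One capturing group, so `findall` returns just the captured substring from each match — 2 in all.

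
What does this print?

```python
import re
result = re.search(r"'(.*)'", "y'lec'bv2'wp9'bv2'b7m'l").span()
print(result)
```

`search` walks the string left to right and returns the first match it finds.
The match spans [1:22] → "'lec'bv2'wp9'bv2'b7m'".
Captured: group 1 = "lec'bv2'wp9'bv2'b7m".

(1, 22)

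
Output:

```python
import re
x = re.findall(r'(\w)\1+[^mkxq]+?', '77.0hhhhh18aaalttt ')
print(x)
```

['7', 'h', 'a', 't']

`\1` is not a pattern — it's the concrete string captured by group 1, re-applied verbatim.
Because there's exactly one group, `findall` drops the full match and keeps group 1 from each hit.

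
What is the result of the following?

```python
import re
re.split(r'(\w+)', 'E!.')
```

['', 'E', '!.']

This matches one or more of a word character (captured).
With a capturing group present, the delimiter's captured portion is kept in the result list.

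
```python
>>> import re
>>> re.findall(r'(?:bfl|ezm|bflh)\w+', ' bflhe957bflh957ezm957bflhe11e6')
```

['bflhe957bflh957ezm957bflhe11e6']

Scanning left to right: at [1:31] → 'bflhe957bflh957ezm957bflhe11e6'.
No capturing groups, so `findall` returns the 1 full match string.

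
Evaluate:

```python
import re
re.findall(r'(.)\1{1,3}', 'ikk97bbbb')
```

['k', 'b']

The backreference `\1` re-matches whatever the first group consumed, character for character.
Because there's exactly one group, `findall` drops the full match and keeps group 1 from each hit.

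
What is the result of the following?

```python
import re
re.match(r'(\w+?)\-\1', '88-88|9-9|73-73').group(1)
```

`\1` has to match the exact text group 1 already captured.
`re.match` won't scan ahead — the pattern has to work from the very first character.
The match spans [0:5] → '88-88'.
Captured: group 1 = '88'.

'88'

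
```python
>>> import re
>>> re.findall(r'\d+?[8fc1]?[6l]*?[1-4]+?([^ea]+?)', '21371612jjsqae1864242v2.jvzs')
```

['7', '2', '2', 'v']

This matches one or more of a digit (lazy), then optionally one of [8fc1], then zero or more of one of [6l] (lazy); then one or more of a character in [1-4] (lazy); then one or more of any character except [ea] (lazy) (captured).
Because the quantifier is non-greedy, it stops expanding at the earliest point where the rest of the pattern can succeed.
Matches: at [0:4] match '2137', group 1 = '7'; at [4:8] match '1612', group 1 = '2'; at [14:19] match '18642', group 1 = '2'; at [19:22] match '42v', group 1 = 'v'.
`findall` collects group 1 from each match (4 total).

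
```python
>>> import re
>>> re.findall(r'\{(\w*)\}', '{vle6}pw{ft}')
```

One capturing group, so `findall` returns just the captured substring from each match — 2 in all.

['vle6', 'ft']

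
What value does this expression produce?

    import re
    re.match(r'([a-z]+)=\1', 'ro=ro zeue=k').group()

A backreference is literal: `\1` must see the identical characters the first group matched.
`re.match` only tries the pattern at the start of the string.
The match spans [0:5] → 'ro=ro'.
Captured: group 1 = 'ro'.

'ro=ro'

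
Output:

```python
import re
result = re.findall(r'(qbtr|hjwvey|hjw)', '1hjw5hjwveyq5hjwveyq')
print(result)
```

['hjw', 'hjwvey', 'hjwvey']

`|` is ordered: at each position the engine commits to the first alternative that works.
One capturing group, so `findall` returns just the captured substring from each match — 3 in all.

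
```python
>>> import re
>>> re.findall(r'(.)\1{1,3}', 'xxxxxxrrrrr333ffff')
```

A backreference is literal: `\1` must see the identical characters the first group matched.
Walking the string: at [0:4] match 'xxxx', group 1 = 'x'; at [4:6] match 'xx', group 1 = 'x'; at [6:10] match 'rrrr', group 1 = 'r'; at [11:14] match '333', group 1 = '3'; at [14:18] match 'ffff', group 1 = 'f'.
Because there's exactly one group, `findall` drops the full match and keeps group 1 from each hit.

['x', 'x', 'r', '3', 'f']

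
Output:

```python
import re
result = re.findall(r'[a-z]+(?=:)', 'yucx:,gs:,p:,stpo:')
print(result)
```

The lookaround is zero-width — it requires the adjacent text to match without consuming it, so the asserted text isn't part of the match.
Walking the string: at [0:4] → 'yucx'; at [6:8] → 'gs'; at [10:11] → 'p'; at [13:17] → 'stpo'.
Since nothing is captured, `findall` lists the 4 matched substrings directly.

['yucx', 'gs', 'p', 'stpo']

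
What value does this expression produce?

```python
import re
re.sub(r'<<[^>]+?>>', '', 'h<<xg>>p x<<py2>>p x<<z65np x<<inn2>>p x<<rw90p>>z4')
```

'hp xp xp xz4'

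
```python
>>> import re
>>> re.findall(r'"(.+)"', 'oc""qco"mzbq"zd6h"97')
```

Scanning left to right: at [2:18] match '""qco"mzbq"zd6h"', group 1 = '"qco"mzbq"zd6h'.
With a single group, `findall` returns only what that group captured — 1 item.

['"qco"mzbq"zd6h']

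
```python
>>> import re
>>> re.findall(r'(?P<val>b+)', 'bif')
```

This matches one or more of a literal 'b' (captured as 'val').
Matches: at [0:1] match 'b', group 1 = 'b'.
Because there's exactly one group, `findall` drops the full match and keeps group 1 from the one hit.

['b']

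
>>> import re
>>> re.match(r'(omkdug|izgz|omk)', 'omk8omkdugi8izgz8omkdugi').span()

(0, 3)

`re.match` won't scan ahead — the pattern has to work from the very first character.
The match spans [0:3] → 'omk'.
Captured: group 1 = 'omk'.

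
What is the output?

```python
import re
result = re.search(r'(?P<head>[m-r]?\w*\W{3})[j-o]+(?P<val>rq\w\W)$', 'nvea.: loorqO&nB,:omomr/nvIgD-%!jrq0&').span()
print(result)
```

The match spans [24:37] → 'nvIgD-%!jrq0&'.

(24, 37)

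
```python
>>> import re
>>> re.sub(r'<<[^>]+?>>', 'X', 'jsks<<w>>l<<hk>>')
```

Every occurrence is swapped for 'X'.

'jsksXlX'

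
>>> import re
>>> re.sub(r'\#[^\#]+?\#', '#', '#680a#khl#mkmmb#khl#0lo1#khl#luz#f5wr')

'#khl#khl#khl#f5wr'

Every occurrence is swapped for '#'.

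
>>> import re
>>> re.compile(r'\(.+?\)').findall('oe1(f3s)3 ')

`findall` yields the raw match text (1 of them) because the pattern has no groups.

['(f3s)']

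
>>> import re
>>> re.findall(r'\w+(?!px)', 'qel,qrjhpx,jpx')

Because the assertion is negative and zero-width, positions next to the forbidden text are skipped.
Walking the string: at [0:3] → 'qel'; at [4:10] → 'qrjhpx'; at [11:14] → 'jpx'.
`findall` yields the raw match text (3 of them) because the pattern has no groups.

['qel', 'qrjhpx', 'jpx']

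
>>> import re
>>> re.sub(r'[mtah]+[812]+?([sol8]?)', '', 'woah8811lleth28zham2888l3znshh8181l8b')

'wo11llez88l3zns181l8b'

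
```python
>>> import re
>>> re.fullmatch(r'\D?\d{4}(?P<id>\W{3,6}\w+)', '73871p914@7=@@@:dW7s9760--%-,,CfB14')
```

`re.fullmatch` is like wrapping the pattern in `^…$` (in single-line mode).
Here the pattern can't cover the whole string, so the call returns None.

None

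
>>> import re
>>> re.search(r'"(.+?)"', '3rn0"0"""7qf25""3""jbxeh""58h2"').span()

(4, 7)

With the lazy modifier that quantifier settles for the fewest repetitions that let the rest of the pattern succeed (the atoms after it are unaffected and can still be greedy).
`re.search` scans for the first position where the pattern succeeds.
The match spans [4:7] → '"0"'.
Captured: group 1 = '0'.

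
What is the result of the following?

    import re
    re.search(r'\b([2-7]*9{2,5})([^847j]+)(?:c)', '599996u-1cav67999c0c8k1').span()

This matches a word boundary (`\b`, zero-width); then zero or more of a character in [2-7], then 2 to 5 of the literal '9' (captured); then one or more of any character except [847j] (captured); then a literal 'c' (non-capturing group).
The match spans [0:10] → '599996u-1c'.

(0, 10)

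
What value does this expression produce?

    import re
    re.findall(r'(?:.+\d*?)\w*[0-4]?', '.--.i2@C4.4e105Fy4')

This matches one or more of any character, then zero or more of a digit (lazy) (non-capturing group); then zero or more of a word character, then optionally a character in [0-4].
Scanning left to right: at [0:18] → '.--.i2@C4.4e105Fy4'.
No capturing groups, so `findall` returns the 1 full match string.

['.--.i2@C4.4e105Fy4']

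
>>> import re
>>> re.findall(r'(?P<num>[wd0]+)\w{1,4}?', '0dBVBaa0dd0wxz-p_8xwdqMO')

['0d', '0dd0w', 'wd']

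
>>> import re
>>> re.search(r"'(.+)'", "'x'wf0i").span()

(0, 3)

The match spans [0:3] → "'x'".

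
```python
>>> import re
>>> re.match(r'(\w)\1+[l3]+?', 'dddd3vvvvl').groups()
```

`\1` has to match the exact text group 1 already captured.
With `match`, the pattern is implicitly anchored at the beginning.
The match spans [0:5] → 'dddd3'.
Captured: group 1 = 'd'.

('d',)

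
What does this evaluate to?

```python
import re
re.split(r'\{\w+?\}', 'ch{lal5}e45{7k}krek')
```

The string is cut at each match, leaving 3 pieces.

['ch', 'e45', 'krek']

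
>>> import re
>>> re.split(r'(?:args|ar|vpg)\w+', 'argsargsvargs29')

['', '']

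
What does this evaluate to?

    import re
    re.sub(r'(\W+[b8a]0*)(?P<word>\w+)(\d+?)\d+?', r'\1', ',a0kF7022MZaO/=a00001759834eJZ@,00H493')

',a0MZaO/=a0000eJZ@,00H493'

The pattern matches one or more of a non-word character, then one of [b8a], then zero or more of a literal '0' (captured); then one or more of a word character (captured as 'word'); then one or more of a digit (lazy) (captured); then one or more of a digit (lazy).
Each match is replaced using the text its own group 1 captured.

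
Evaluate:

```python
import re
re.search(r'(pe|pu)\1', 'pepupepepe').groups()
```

('pe',)

`\1` is not a pattern — it's the concrete string captured by group 1, re-applied verbatim.
`re.search` scans for the first position where the pattern succeeds.
The match spans [4:8] → 'pepe'.
Captured: group 1 = 'pe'.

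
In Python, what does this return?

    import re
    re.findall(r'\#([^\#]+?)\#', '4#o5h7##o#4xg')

With a single group, `findall` returns only what that group captured — 2 items.

['o5h7', 'o']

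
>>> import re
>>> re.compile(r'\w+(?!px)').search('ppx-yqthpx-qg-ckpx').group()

'ppx'

The negative lookaround is zero-width — it rules out positions where the adjacent text would match, without consuming anything.
Unlike `match`, `search` isn't anchored — it looks for the pattern anywhere in the string.
The match spans [0:3] → 'ppx'.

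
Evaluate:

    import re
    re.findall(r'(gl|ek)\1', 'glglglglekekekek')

`\1` is not a pattern — it's the concrete string captured by group 1, re-applied verbatim.
One capturing group, so `findall` returns just the captured substring from each match — 4 in all.

['gl', 'gl', 'ek', 'ek']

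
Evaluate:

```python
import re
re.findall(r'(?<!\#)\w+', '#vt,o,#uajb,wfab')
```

Because the assertion is negative and zero-width, positions next to the forbidden text are skipped.
No capturing groups, so `findall` returns the 4 full match strings.

['t', 'o', 'ajb', 'wfab']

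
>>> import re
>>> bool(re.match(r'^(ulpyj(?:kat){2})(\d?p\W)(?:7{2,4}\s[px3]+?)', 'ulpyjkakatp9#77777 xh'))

With `match`, the pattern is implicitly anchored at the beginning.
Here the pattern fails at index 0, so the call returns None, and `bool(None)` is False.

False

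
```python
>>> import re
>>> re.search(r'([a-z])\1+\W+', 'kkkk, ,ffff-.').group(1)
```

'k'

The match spans [0:7] → 'kkkk, ,'.
Captured: group 1 = 'k'.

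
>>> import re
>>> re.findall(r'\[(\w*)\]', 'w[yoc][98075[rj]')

['yoc', 'rj']

Walking the string: at [1:6] match '[yoc]', group 1 = 'yoc'; at [12:16] match '[rj]', group 1 = 'rj'.
One capturing group, so `findall` returns just the captured substring from each match — 2 in all.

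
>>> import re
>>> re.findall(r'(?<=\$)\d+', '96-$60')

['60']

The lookaround is zero-width — it requires the adjacent text to match without consuming it, so the asserted text isn't part of the match.
Walking the string: at [4:6] → '60'.
`findall` yields the raw match text (1 of them) because the pattern has no groups.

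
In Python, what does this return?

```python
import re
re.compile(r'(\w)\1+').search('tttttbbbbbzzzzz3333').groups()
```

('t',)

The backreference `\1` re-matches whatever the first group consumed, character for character.
Unlike `match`, `search` isn't anchored — it looks for the pattern anywhere in the string.
The match spans [0:5] → 'ttttt'.
Captured: group 1 = 't'.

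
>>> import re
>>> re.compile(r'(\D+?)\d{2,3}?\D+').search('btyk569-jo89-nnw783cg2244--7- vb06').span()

(0, 10)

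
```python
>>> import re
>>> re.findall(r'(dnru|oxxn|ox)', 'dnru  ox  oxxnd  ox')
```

['dnru', 'ox', 'oxxn', 'ox']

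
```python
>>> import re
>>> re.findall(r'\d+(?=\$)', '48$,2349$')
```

The lookaround is zero-width — it requires the adjacent text to match without consuming it, so the asserted text isn't part of the match.
Matches: at [0:2] → '48'; at [4:8] → '2349'.
`findall` yields the raw match text (2 of them) because the pattern has no groups.

['48', '2349']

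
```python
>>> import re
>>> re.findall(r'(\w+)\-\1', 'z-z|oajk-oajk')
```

A backreference is literal: `\1` must see the identical characters the first group matched.
Matches: at [0:3] match 'z-z', group 1 = 'z'; at [4:13] match 'oajk-oajk', group 1 = 'oajk'.
`findall` collects group 1 from each match (2 total).

['z', 'oajk']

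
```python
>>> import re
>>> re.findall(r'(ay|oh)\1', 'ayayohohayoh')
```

['ay', 'oh']

After group 1 captures some text, `\1` only succeeds where that same text appears again.
Walking the string: at [0:4] match 'ayay', group 1 = 'ay'; at [4:8] match 'ohoh', group 1 = 'oh'.
Because there's exactly one group, `findall` drops the full match and keeps group 1 from each hit.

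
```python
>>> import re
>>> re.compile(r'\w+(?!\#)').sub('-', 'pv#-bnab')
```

'-v#--'

Because the assertion is negative and zero-width, positions next to the forbidden text are skipped.
Each match is replaced by '-'.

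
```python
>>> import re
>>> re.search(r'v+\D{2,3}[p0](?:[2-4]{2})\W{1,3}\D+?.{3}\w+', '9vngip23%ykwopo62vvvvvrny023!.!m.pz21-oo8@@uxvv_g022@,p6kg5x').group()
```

This matches one or more of a literal 'v'; then 2 to 3 of a non-digit, then one of [p0]; then exactly 2 of a character in [2-4] (non-capturing group); then 1 to 3 of a non-word character, then one or more of a non-digit (lazy), then exactly 3 of any character; then one or more of a word character.
`re.search` tries every starting position until one works.
The match spans [1:28] → 'vngip23%ykwopo62vvvvvrny023'.

'vngip23%ykwopo62vvvvvrny023'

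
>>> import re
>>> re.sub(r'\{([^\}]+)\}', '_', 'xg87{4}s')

Each match is replaced by '_'.

'xg87_s'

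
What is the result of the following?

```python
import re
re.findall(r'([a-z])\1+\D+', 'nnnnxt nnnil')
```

After group 1 captures some text, `\1` only succeeds where that same text appears again.
Walking the string: at [0:12] match 'nnnnxt nnnil', group 1 = 'n'.
Because there's exactly one group, `findall` drops the full match and keeps group 1 from the one hit.

['n']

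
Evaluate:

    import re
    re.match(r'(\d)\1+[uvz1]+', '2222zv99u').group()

`re.match` only tries the pattern at the start of the string.
The match spans [0:6] → '2222zv'.

'2222zv'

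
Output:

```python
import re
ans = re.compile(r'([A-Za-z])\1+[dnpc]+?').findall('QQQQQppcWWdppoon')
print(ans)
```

`\1` has to match the exact text group 1 already captured.
One capturing group, so `findall` returns just the captured substring from each match — 3 in all.

['Q', 'W', 'o']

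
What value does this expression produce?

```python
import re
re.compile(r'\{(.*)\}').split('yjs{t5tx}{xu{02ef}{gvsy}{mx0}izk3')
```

['yjs', 't5tx}{xu{02ef}{gvsy}{mx0', 'izk3']

Matches to split on: at [3:29] → '{t5tx}{xu{02ef}{gvsy}{mx0}'.
The group in the pattern means `split` returns the separators' captures alongside the pieces.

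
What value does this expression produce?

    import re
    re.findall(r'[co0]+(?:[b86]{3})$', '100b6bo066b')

Pattern: one or more of one of [co0]; then exactly 3 of one of [b86] (non-capturing group); then anchored at the end.
With no groups in the pattern, `findall` gives back each whole match — 1 here.

['o066b']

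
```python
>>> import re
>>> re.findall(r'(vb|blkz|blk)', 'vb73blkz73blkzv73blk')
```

The regex engine tests alternatives in the order written; an earlier branch that matches wins even if a later one would match more.
One capturing group, so `findall` returns just the captured substring from each match — 4 in all.

['vb', 'blkz', 'blkz', 'blk']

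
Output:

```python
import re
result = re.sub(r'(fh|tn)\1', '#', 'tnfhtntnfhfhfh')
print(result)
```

tnfh##fh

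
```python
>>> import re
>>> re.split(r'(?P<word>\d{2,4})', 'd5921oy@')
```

['d', '5921', 'oy@']

Pattern: 2 to 4 of a digit (captured as 'word').
`re.split` interleaves the captured-group text with the surrounding fragments.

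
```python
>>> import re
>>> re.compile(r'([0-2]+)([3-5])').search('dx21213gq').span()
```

(2, 7)

Pattern: one or more of a character in [0-2] (captured); then a character in [3-5] (captured).
The match spans [2:7] → '21213'.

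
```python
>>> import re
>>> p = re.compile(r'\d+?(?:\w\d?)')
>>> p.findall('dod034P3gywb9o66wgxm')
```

['034', '3g', '9o6', '6w']

Pattern: one or more of a digit (lazy); then a word character, then optionally a digit (non-capturing group).
Matches: at [3:6] → '034'; at [7:9] → '3g'; at [12:15] → '9o6'; at [15:17] → '6w'.
No capturing groups, so `findall` returns the 4 full match strings.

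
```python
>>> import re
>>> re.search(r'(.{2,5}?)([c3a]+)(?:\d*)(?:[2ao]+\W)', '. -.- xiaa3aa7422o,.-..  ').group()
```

'.- xiaa3aa7422o,'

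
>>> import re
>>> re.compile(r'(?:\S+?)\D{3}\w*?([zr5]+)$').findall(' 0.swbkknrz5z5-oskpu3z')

['z']

`findall` collects group 1 from the one match (1 total).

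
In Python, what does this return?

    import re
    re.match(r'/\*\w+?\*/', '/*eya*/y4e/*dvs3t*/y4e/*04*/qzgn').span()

(0, 7)

`re.match` won't scan ahead — the pattern has to work from the very first character.
The match spans [0:7] → '/*eya*/'.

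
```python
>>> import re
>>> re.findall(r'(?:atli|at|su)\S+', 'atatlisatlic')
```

No capturing groups, so `findall` returns the 1 full match string.

['atatlisatlic']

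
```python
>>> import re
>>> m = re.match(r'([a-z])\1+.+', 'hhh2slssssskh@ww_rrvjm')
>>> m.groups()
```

('h',)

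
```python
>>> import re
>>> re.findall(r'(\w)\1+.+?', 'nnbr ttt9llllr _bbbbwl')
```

After group 1 captures some text, `\1` only succeeds where that same text appears again.
One capturing group, so `findall` returns just the captured substring from each match — 4 in all.

['n', 't', 'l', 'b']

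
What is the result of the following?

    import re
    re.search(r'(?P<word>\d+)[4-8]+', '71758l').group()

Pattern: one or more of a digit (captured as 'word'); then one or more of a character in [4-8].
`search` walks the string left to right and returns the first match it finds.
The match spans [0:5] → '71758'.
Captured: group 1 = '7175'.

'71758'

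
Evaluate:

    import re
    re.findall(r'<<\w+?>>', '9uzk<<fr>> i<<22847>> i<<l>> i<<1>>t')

['<<fr>>', '<<22847>>', '<<l>>', '<<1>>']

With no groups in the pattern, `findall` gives back each whole match — 4 here.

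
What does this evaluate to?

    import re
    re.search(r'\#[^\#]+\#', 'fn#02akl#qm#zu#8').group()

'#02akl#'

The match spans [2:9] → '#02akl#'.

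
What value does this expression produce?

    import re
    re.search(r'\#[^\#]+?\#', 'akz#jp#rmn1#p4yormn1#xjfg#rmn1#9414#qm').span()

The match spans [3:7] → '#jp#'.

(3, 7)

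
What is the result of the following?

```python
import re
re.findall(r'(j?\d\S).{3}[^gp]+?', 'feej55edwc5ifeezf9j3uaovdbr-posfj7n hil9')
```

['j55', '5i', '9j', 'j7n']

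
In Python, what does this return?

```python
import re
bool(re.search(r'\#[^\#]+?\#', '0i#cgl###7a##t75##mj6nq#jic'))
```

True

The match spans [2:7] → '#cgl#'.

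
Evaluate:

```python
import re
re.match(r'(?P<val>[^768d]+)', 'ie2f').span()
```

(0, 4)

This matches one or more of any character except [768d] (captured as 'val').
`match` is anchored at position 0; if the pattern doesn't fit there, it returns None.
The match spans [0:4] → 'ie2f'.
Captured: group 1 = 'ie2f'.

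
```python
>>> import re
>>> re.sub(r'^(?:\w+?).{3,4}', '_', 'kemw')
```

'_'

The pattern matches anchored at the start of the string; then one or more of a word character (lazy) (non-capturing group); then 3 to 4 of any character.
Matches: at [0:4] → 'kemw'.
`sub` substitutes '_' at each match site.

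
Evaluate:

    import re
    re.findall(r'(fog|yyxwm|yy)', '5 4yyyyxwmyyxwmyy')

['yy', 'yyxwm', 'yyxwm', 'yy']

`|` is ordered: at each position the engine commits to the first alternative that works.
Scanning left to right: at [3:5] match 'yy', group 1 = 'yy'; at [5:10] match 'yyxwm', group 1 = 'yyxwm'; at [10:15] match 'yyxwm', group 1 = 'yyxwm'; at [15:17] match 'yy', group 1 = 'yy'.
One capturing group, so `findall` returns just the captured substring from each match — 4 in all.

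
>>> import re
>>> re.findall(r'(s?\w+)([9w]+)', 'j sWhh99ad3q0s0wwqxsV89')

The pattern matches optionally a literal 's', then one or more of a word character (captured); then one or more of one of [9w] (captured).
Scanning left to right: at [2:23] match 'sWhh99ad3q0s0wwqxsV89', groups = ('sWhh99ad3q0s0wwqxsV8', '9').
Multiple groups make `findall` return tuples — one 2-tuple for the one match.

[('sWhh99ad3q0s0wwqxsV8', '9')]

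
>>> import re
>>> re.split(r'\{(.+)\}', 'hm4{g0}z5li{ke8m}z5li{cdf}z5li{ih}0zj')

Matches to split on: at [3:34] → '{g0}z5li{ke8m}z5li{cdf}z5li{ih}'.
Because the pattern has a capturing group, `split` also inserts each captured text between the pieces.

['hm4', 'g0}z5li{ke8m}z5li{cdf}z5li{ih', '0zj']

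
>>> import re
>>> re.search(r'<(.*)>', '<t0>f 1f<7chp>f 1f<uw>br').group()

Unlike `match`, `search` isn't anchored — it looks for the pattern anywhere in the string.
The match spans [0:22] → '<t0>f 1f<7chp>f 1f<uw>'.
Captured: group 1 = 't0>f 1f<7chp>f 1f<uw'.

'<t0>f 1f<7chp>f 1f<uw>'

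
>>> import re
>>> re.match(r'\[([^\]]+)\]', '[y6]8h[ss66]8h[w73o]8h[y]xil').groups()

With `match`, the pattern is implicitly anchored at the beginning.
The match spans [0:4] → '[y6]'.
Captured: group 1 = 'y6'.

('y6',)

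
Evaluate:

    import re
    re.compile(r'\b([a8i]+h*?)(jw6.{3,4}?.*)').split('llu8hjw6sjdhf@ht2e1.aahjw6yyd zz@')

['llu8hjw6sjdhf@ht2e1.', 'aah', 'jw6yyd zz@', '']

This matches a word boundary (`\b`, zero-width); then one or more of one of [a8i], then zero or more of the literal 'h' (lazy) (captured); then the literal 'jw6', then 3 to 4 of any character (lazy), then zero or more of any character (captured).
Matches to split on: at [20:33] → 'aahjw6yyd zz@'.
The group in the pattern means `split` returns the separators' captures alongside the pieces.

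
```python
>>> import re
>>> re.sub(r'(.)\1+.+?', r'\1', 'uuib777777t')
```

'ub7'

`\1` is not a pattern — it's the concrete string captured by group 1, re-applied verbatim.
Matches: at [0:3] → 'uui'; at [4:11] → '777777t'.
Each match is replaced using the text its own group 1 captured.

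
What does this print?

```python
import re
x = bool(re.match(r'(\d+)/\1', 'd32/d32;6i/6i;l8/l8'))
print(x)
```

False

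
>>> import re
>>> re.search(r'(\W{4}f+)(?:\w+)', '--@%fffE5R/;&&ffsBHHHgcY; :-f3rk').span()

This matches exactly 4 of a non-word character, then one or more of a literal 'f' (captured); then one or more of a word character (non-capturing group).
The match spans [0:10] → '--@%fffE5R'.

(0, 10)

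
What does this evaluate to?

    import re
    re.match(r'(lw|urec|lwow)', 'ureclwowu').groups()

`re.match` only tries the pattern at the start of the string.
The match spans [0:4] → 'urec'.
Captured: group 1 = 'urec'.

('urec',)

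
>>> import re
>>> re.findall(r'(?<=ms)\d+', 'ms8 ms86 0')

['8', '86']

The lookaround is zero-width — it requires the adjacent text to match without consuming it, so the asserted text isn't part of the match.
Since nothing is captured, `findall` lists the 2 matched substrings directly.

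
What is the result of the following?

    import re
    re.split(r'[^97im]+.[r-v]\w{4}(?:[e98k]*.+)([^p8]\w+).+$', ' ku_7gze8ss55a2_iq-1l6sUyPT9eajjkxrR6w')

['', 'R6', '']

Because the pattern has a capturing group, `split` also inserts each captured text between the pieces.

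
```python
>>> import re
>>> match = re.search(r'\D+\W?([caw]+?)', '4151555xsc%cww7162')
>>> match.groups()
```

('w',)

The match spans [7:14] → 'xsc%cww'.
Captured: group 1 = 'w'.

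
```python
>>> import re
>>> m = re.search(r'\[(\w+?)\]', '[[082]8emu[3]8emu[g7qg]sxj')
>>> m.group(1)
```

'082'

`re.search` tries every starting position until one works.
The match spans [1:6] → '[082]'.
Captured: group 1 = '082'.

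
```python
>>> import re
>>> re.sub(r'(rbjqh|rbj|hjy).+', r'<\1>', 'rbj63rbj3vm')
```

`\1` in the replacement pulls in group 1's text for each match.

'<rbj>'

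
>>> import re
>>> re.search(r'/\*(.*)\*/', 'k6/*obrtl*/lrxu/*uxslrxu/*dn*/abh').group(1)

The match spans [2:30] → '/*obrtl*/lrxu/*uxslrxu/*dn*/'.
Captured: group 1 = 'obrtl*/lrxu/*uxslrxu/*dn'.

'obrtl*/lrxu/*uxslrxu/*dn'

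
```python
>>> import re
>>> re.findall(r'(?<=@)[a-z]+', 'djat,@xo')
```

The positive lookaround only admits positions where the adjacent text matches; those characters stay outside the span.
Walking the string: at [6:8] → 'xo'.
No capturing groups, so `findall` returns the 1 full match string.

['xo']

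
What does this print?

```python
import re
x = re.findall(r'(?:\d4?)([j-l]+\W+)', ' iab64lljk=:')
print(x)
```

One capturing group, so `findall` returns just the captured substring from the one match — 1 in all.

['lljk=:']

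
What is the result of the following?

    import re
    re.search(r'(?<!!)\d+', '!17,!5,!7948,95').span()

Because the assertion is negative and zero-width, positions next to the forbidden text are skipped.
Unlike `match`, `search` isn't anchored — it looks for the pattern anywhere in the string.
The match spans [2:3] → '7'.

(2, 3)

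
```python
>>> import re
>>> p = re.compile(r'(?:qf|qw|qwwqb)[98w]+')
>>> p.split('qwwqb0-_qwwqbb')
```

Each match becomes a cut point; 3 segments remain.

['', 'qb0-_', 'qbb']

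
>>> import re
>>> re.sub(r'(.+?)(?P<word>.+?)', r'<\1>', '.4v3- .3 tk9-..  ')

'<.><v><-><.>< ><k><-><.> '

Pattern: one or more of any character (lazy) (captured); then one or more of any character (lazy) (captured as 'word').
The replacement refers to a captured group, so each match is rewritten using its own captured text.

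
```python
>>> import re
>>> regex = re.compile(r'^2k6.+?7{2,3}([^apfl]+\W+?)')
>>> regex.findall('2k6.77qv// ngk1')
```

['qv// ']

This matches anchored at the start of the string; then the literal '2k6', then one or more of any character (lazy), then 2 to 3 of the literal '7'; then one or more of any character except [apfl], then one or more of a non-word character (lazy) (captured).
Matches: at [0:11] match '2k6.77qv// ', group 1 = 'qv// '.
`findall` collects group 1 from the one match (1 total).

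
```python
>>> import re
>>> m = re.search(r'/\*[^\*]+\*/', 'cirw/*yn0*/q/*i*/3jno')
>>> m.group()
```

Unlike `match`, `search` isn't anchored — it looks for the pattern anywhere in the string.
The match spans [4:11] → '/*yn0*/'.

'/*yn0*/'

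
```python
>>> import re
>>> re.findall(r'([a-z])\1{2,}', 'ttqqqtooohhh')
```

After group 1 captures some text, `\1` only succeeds where that same text appears again.
Walking the string: at [2:5] match 'qqq', group 1 = 'q'; at [6:9] match 'ooo', group 1 = 'o'; at [9:12] match 'hhh', group 1 = 'h'.
`findall` collects group 1 from each match (3 total).

['q', 'o', 'h']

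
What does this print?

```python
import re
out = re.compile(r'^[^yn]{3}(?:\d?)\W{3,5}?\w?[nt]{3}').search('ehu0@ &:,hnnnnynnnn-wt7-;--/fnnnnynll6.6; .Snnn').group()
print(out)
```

This matches anchored at the start of the string; then exactly 3 of any character except [yn]; then optionally a digit (non-capturing group); then 3 to 5 of a non-word character (lazy), then optionally a word character, then exactly 3 of one of [nt].
Unlike `match`, `search` isn't anchored — it looks for the pattern anywhere in the string.
The match spans [0:13] → 'ehu0@ &:,hnnn'.

ehu0@ &:,hnnn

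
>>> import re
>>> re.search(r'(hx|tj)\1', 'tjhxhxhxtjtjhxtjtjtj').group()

'hxhx'

`\1` is not a pattern — it's the concrete string captured by group 1, re-applied verbatim.
The match spans [2:6] → 'hxhx'.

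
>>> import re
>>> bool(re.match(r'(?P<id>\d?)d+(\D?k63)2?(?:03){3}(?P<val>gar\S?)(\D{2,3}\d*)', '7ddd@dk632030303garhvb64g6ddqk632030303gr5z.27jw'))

False

`re.match` only tries the pattern at the start of the string.
Here the pattern fails at index 0, so the call returns None, and `bool(None)` is False.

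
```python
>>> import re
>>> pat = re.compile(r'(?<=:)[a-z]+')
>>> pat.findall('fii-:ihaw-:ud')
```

['ihaw', 'ud']

The `(?=…)`/`(?<=…)` assertion just peeks at neighbouring text; it doesn't advance the match position.
Walking the string: at [5:9] → 'ihaw'; at [11:13] → 'ud'.
No capturing groups, so `findall` returns the 2 full match strings.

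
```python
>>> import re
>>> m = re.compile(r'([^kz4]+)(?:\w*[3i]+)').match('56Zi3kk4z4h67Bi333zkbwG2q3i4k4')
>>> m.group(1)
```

'56Zi3'

The match spans [0:27] → '56Zi3kk4z4h67Bi333zkbwG2q3i'.
Captured: group 1 = '56Zi3'.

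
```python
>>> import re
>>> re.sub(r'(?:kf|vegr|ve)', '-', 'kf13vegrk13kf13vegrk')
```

'-13-k13-13-k'

`|` is ordered: at each position the engine commits to the first alternative that works.
Each match is replaced by '-'.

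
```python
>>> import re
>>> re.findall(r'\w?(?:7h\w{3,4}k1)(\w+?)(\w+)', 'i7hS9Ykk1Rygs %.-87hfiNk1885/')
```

[('R', 'ygs'), ('8', '85')]

With the lazy modifier that quantifier settles for the fewest repetitions that let the rest of the pattern succeed (the atoms after it are unaffected and can still be greedy).
`findall` packs the 2 group values into a tuple for every match.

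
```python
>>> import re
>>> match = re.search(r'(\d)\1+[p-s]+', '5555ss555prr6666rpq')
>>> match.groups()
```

('5',)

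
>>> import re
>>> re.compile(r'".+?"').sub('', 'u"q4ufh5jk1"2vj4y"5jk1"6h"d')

Matches: at [1:12] → '"q4ufh5jk1"'; at [17:23] → '"5jk1"'.
`sub` substitutes '' at each match site.

'u2vj4y6h"d'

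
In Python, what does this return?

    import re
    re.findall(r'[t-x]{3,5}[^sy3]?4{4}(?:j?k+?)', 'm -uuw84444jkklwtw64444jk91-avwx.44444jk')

The pattern matches 3 to 5 of a character in [t-x], then optionally any character except [sy3], then exactly 4 of a literal '4'; then optionally the literal 'j', then one or more of the literal 'k' (lazy) (non-capturing group).
Matches: at [3:13] → 'uuw84444jk'; at [15:25] → 'wtw64444jk'.
Since nothing is captured, `findall` lists the 2 matched substrings directly.

['uuw84444jk', 'wtw64444jk']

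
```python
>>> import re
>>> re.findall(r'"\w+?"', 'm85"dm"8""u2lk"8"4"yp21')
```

No capturing groups, so `findall` returns the 3 full match strings.

['"dm"', '"u2lk"', '"4"']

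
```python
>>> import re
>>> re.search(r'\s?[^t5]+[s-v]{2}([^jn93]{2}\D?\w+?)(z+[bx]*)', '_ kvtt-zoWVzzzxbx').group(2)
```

The match spans [0:17] → '_ kvtt-zoWVzzzxbx'.
Captured: group 1 = '-zoWV', group 2 = 'zzzxbx'.

'zzzxbx'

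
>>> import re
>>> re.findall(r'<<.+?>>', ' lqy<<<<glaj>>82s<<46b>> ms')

Since nothing is captured, `findall` lists the 2 matched substrings directly.

['<<<<glaj>>', '<<46b>>']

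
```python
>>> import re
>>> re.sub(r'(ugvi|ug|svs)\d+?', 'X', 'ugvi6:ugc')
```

Matches: at [0:5] → 'ugvi6'.
`sub` substitutes 'X' at each match site.

'X:ugc'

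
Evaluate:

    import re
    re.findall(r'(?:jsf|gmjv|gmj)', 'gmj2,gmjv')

['gmj', 'gmjv']

Alternation isn't longest-match — the leftmost alternative that fits at this position is chosen.
`findall` yields the raw match text (2 of them) because the pattern has no groups.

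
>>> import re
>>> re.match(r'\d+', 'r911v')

This matches one or more of a digit.
`match` is anchored at position 0; if the pattern doesn't fit there, it returns None.
Here the pattern fails at index 0, so the call returns None.

None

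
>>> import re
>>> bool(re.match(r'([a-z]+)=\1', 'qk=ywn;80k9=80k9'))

False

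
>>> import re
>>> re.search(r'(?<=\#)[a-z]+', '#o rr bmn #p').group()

'o'

The positive lookaround only admits positions where the adjacent text matches; those characters stay outside the span.
`re.search` tries every starting position until one works.
The match spans [1:2] → 'o'.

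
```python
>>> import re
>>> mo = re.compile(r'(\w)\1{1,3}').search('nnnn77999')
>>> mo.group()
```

'nnnn'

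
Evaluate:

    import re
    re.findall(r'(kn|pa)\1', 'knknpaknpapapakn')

['kn', 'pa']

The backreference `\1` re-matches whatever the first group consumed, character for character.
With a single group, `findall` returns only what that group captured — 2 items.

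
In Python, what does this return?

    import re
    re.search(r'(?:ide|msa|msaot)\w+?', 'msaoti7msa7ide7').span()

(0, 4)

The regex engine tests alternatives in the order written; an earlier branch that matches wins even if a later one would match more.
`re.search` scans for the first position where the pattern succeeds.
The match spans [0:4] → 'msao'.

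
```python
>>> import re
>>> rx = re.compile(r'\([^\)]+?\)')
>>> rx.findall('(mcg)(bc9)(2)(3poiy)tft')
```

Since nothing is captured, `findall` lists the 4 matched substrings directly.

['(mcg)', '(bc9)', '(2)', '(3poiy)']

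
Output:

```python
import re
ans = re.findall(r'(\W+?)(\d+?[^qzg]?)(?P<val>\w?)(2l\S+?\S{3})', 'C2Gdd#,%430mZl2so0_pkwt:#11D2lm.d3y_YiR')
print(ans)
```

[(':#', '11', 'D', '2lm.d3')]

A `+?`/`*?`/`{m,n}?` starts at its minimum and grows only as far as needed for what follows to match.
Multiple groups make `findall` return tuples — one 4-tuple for the one match.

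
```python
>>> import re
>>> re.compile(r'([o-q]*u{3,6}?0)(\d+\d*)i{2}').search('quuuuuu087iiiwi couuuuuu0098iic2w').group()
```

'quuuuuu087ii'

Pattern: zero or more of a character in [o-q], then 3 to 6 of the literal 'u' (lazy), then the literal '0' (captured); then one or more of a digit, then zero or more of a digit (captured); then exactly 2 of a literal 'i'.
Unlike `match`, `search` isn't anchored — it looks for the pattern anywhere in the string.
The match spans [0:12] → 'quuuuuu087ii'.
Captured: group 1 = 'quuuuuu0', group 2 = '87'.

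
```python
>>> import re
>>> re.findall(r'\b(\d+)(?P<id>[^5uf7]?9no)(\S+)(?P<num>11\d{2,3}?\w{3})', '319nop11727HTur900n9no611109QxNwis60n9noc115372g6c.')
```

[('31', '9no', 'p11727HTur900n9no611109QxNwis60n9noc', '115372g')]

This matches a word boundary (`\b`, zero-width); then one or more of a digit (captured); then optionally any character except [5uf7], then the literal '9no' (captured as 'id'); then one or more of a non-whitespace character (captured); then the literal '11', then 2 to 3 of a digit (lazy), then exactly 3 of a word character (captured as 'num').
Because the quantifier is non-greedy, it stops expanding at the earliest point where the rest of the pattern can succeed.
Scanning left to right: at [0:48] match '319nop11727HTur900n9no611109QxNwis60n9noc115372g', groups = ('31', '9no', 'p11727HTur900n9no611109QxNwis60n9noc', '115372g').
`findall` packs the 4 group values into a tuple for every match.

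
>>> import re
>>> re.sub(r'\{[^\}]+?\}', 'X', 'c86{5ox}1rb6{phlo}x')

'c86X1rb6Xx'

`sub` substitutes 'X' at each match site.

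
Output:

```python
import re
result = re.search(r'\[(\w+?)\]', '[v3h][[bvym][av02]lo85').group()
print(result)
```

The match spans [0:5] → '[v3h]'.

[v3h]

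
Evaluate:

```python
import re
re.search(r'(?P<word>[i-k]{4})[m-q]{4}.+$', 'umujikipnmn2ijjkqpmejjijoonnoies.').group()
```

'jikipnmn2ijjkqpmejjijoonnoies.'

The match spans [3:33] → 'jikipnmn2ijjkqpmejjijoonnoies.'.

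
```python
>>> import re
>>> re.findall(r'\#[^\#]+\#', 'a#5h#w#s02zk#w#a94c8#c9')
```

['#5h#', '#s02zk#', '#a94c8#']

Scanning left to right: at [1:5] → '#5h#'; at [6:13] → '#s02zk#'; at [14:21] → '#a94c8#'.
`findall` yields the raw match text (3 of them) because the pattern has no groups.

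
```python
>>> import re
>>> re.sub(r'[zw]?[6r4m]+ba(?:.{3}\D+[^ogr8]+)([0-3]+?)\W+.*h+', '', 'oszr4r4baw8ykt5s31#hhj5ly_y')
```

'osj5ly_y'

Pattern: optionally one of [zw], then one or more of one of [6r4m], then the literal 'ba'; then exactly 3 of any character, then one or more of a non-digit, then one or more of any character except [ogr8] (non-capturing group); then one or more of a character in [0-3] (lazy) (captured); then one or more of a non-word character, then zero or more of any character, then one or more of the literal 'h'.
Matches: at [2:21] → 'zr4r4baw8ykt5s31#hh'.
Each match is replaced by ''.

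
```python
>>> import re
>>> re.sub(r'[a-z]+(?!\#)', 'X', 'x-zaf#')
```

'X-Xf#'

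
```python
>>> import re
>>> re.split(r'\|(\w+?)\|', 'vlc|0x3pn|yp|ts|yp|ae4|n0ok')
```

Matches to split on: at [3:10] → '|0x3pn|'; at [12:16] → '|ts|'; at [18:23] → '|ae4|'.
The group in the pattern means `split` returns the separators' captures alongside the pieces.

['vlc', '0x3pn', 'yp', 'ts', 'yp', 'ae4', 'n0ok']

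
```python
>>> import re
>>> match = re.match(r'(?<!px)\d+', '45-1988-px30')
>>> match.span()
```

(0, 2)

`match` is anchored at position 0; if the pattern doesn't fit there, it returns None.
The match spans [0:2] → '45'.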